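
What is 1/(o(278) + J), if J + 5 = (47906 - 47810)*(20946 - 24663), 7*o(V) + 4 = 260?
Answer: -7/2497603 ≈ -2.8027e-6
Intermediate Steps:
o(V) = 256/7 (o(V) = -4/7 + (⅐)*260 = -4/7 + 260/7 = 256/7)
J = -356837 (J = -5 + (47906 - 47810)*(20946 - 24663) = -5 + 96*(-3717) = -5 - 356832 = -356837)
1/(o(278) + J) = 1/(256/7 - 356837) = 1/(-2497603/7) = -7/2497603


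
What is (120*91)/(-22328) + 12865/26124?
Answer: 246955/72912084 ≈ 0.0033870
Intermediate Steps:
(120*91)/(-22328) + 12865/26124 = 10920*(-1/22328) + 12865*(1/26124) = -1365/2791 + 12865/26124 = 246955/72912084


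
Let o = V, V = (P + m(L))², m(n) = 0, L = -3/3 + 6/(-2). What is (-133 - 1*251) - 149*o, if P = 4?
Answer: -2768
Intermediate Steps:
L = -4 (L = -3*⅓ + 6*(-½) = -1 - 3 = -4)
V = 16 (V = (4 + 0)² = 4² = 16)
o = 16
(-133 - 1*251) - 149*o = (-133 - 1*251) - 149*16 = (-133 - 251) - 2384 = -384 - 2384 = -2768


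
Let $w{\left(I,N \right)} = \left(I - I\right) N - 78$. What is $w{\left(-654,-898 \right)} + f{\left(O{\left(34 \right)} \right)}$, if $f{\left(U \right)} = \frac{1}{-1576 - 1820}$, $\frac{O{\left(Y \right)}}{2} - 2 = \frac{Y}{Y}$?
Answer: $- \frac{264889}{3396} \approx -78.0$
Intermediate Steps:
$O{\left(Y \right)} = 6$ ($O{\left(Y \right)} = 4 + 2 \frac{Y}{Y} = 4 + 2 \cdot 1 = 4 + 2 = 6$)
$w{\left(I,N \right)} = -78$ ($w{\left(I,N \right)} = 0 N - 78 = 0 - 78 = -78$)
$f{\left(U \right)} = - \frac{1}{3396}$ ($f{\left(U \right)} = \frac{1}{-3396} = - \frac{1}{3396}$)
$w{\left(-654,-898 \right)} + f{\left(O{\left(34 \right)} \right)} = -78 - \frac{1}{3396} = - \frac{264889}{3396}$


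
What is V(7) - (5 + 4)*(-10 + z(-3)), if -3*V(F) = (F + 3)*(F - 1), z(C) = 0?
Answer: 70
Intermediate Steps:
V(F) = -(-1 + F)*(3 + F)/3 (V(F) = -(F + 3)*(F - 1)/3 = -(3 + F)*(-1 + F)/3 = -(-1 + F)*(3 + F)/3)
V(7) - (5 + 4)*(-10 + z(-3)) = (1 - ⅔*7 - ⅓*7²) - (5 + 4)*(-10 + 0) = (1 - 14/3 - ⅓*49) - 9*(-10) = (1 - 14/3 - 49/3) - 1*(-90) = -20 + 90 = 70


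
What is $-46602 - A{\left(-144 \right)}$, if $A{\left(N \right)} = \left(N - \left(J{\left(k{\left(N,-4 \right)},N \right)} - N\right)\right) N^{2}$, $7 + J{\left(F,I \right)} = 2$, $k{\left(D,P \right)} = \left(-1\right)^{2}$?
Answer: $5821686$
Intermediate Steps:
$k{\left(D,P \right)} = 1$
$J{\left(F,I \right)} = -5$ ($J{\left(F,I \right)} = -7 + 2 = -5$)
$A{\left(N \right)} = N^{2} \left(5 + 2 N\right)$ ($A{\left(N \right)} = \left(N - \left(-5 - N\right)\right) N^{2} = \left(N + \left(5 + N\right)\right) N^{2} = \left(5 + 2 N\right) N^{2} = N^{2} \left(5 + 2 N\right)$)
$-46602 - A{\left(-144 \right)} = -46602 - \left(-144\right)^{2} \left(5 + 2 \left(-144\right)\right) = -46602 - 20736 \left(5 - 288\right) = -46602 - 20736 \left(-283\right) = -46602 - -5868288 = -46602 + 5868288 = 5821686$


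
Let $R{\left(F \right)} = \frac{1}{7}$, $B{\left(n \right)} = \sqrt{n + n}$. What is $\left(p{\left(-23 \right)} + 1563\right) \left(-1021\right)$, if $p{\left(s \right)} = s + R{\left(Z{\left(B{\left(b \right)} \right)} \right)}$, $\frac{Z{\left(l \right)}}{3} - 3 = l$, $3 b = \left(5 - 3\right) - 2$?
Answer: $- \frac{11007401}{7} \approx -1.5725 \cdot 10^{6}$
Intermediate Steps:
$b = 0$ ($b = \frac{\left(5 - 3\right) - 2}{3} = \frac{2 - 2}{3} = \frac{1}{3} \cdot 0 = 0$)
$B{\left(n \right)} = \sqrt{2} \sqrt{n}$ ($B{\left(n \right)} = \sqrt{2 n} = \sqrt{2} \sqrt{n}$)
$Z{\left(l \right)} = 9 + 3 l$
$R{\left(F \right)} = \frac{1}{7}$
$p{\left(s \right)} = \frac{1}{7} + s$ ($p{\left(s \right)} = s + \frac{1}{7} = \frac{1}{7} + s$)
$\left(p{\left(-23 \right)} + 1563\right) \left(-1021\right) = \left(\left(\frac{1}{7} - 23\right) + 1563\right) \left(-1021\right) = \left(- \frac{160}{7} + 1563\right) \left(-1021\right) = \frac{10781}{7} \left(-1021\right) = - \frac{11007401}{7}$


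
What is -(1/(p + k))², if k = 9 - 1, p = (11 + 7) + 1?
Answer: -1/729 ≈ -0.0013717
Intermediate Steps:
p = 19 (p = 18 + 1 = 19)
k = 8
-(1/(p + k))² = -(1/(19 + 8))² = -(1/27)² = -1*1/729 = -1/729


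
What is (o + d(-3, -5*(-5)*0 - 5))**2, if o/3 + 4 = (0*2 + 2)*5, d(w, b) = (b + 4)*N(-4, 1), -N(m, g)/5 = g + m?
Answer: 9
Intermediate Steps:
N(m, g) = -5*g - 5*m (N(m, g) = -5*(g + m) = -5*g - 5*m)
d(w, b) = 60 + 15*b (d(w, b) = (b + 4)*(-5*1 - 5*(-4)) = (4 + b)*(-5 + 20) = (4 + b)*15 = 60 + 15*b)
o = 18 (o = -12 + 3*((0*2 + 2)*5) = -12 + 3*((0 + 2)*5) = -12 + 3*(2*5) = -12 + 3*10 = -12 + 30 = 18)
(o + d(-3, -5*(-5)*0 - 5))**2 = (18 + (60 + 15*(-5*(-5)*0 - 5)))**2 = (18 + (60 + 15*(25*0 - 5)))**2 = (18 + (60 + 15*(0 - 5)))**2 = (18 + (60 + 15*(-5)))**2 = (18 + (60 - 75))**2 = (18 - 15)**2 = 3**2 = 9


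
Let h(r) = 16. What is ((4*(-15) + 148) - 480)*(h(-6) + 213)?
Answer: -89768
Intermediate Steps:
((4*(-15) + 148) - 480)*(h(-6) + 213) = ((4*(-15) + 148) - 480)*(16 + 213) = ((-60 + 148) - 480)*229 = (88 - 480)*229 = -392*229 = -89768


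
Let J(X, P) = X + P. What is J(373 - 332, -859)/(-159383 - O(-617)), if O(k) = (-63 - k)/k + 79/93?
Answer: 23468829/4572776572 ≈ 0.0051323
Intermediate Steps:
J(X, P) = P + X
O(k) = 79/93 + (-63 - k)/k (O(k) = (-63 - k)/k + 79*(1/93) = (-63 - k)/k + 79/93 = 79/93 + (-63 - k)/k)
J(373 - 332, -859)/(-159383 - O(-617)) = (-859 + (373 - 332))/(-159383 - (-14/93 - 63/(-617))) = (-859 + 41)/(-159383 - (-14/93 - 63*(-1/617))) = -818/(-159383 - (-14/93 + 63/617)) = -818/(-159383 - 1*(-2779/57381)) = -818/(-159383 + 2779/57381) = -818/(-9145553144/57381) = -818*(-57381/9145553144) = 23468829/4572776572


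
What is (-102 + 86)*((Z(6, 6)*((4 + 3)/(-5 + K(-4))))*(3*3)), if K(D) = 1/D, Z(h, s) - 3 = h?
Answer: 1728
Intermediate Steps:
Z(h, s) = 3 + h
(-102 + 86)*((Z(6, 6)*((4 + 3)/(-5 + K(-4))))*(3*3)) = (-102 + 86)*(((3 + 6)*((4 + 3)/(-5 + 1/(-4))))*(3*3)) = -16*9*(7/(-5 - ¼))*9 = -16*9*(7/(-21/4))*9 = -16*9*(7*(-4/21))*9 = -16*9*(-4/3)*9 = -(-192)*9 = -16*(-108) = 1728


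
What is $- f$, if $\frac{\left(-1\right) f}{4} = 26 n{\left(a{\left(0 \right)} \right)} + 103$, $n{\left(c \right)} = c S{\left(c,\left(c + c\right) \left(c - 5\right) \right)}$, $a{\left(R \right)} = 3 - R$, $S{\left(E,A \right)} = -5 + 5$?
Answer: $412$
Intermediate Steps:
$S{\left(E,A \right)} = 0$
$n{\left(c \right)} = 0$ ($n{\left(c \right)} = c 0 = 0$)
$f = -412$ ($f = - 4 \left(26 \cdot 0 + 103\right) = - 4 \left(0 + 103\right) = \left(-4\right) 103 = -412$)
$- f = \left(-1\right) \left(-412\right) = 412$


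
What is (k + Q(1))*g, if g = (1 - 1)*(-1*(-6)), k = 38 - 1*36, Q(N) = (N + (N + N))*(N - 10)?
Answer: 0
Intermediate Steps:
Q(N) = 3*N*(-10 + N) (Q(N) = (N + 2*N)*(-10 + N) = (3*N)*(-10 + N) = 3*N*(-10 + N))
k = 2 (k = 38 - 36 = 2)
g = 0 (g = 0*6 = 0)
(k + Q(1))*g = (2 + 3*1*(-10 + 1))*0 = (2 + 3*1*(-9))*0 = (2 - 27)*0 = -25*0 = 0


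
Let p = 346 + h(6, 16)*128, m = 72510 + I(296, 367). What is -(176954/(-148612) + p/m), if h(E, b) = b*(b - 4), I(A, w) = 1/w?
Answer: 98520359419/116315863078 ≈ 0.84701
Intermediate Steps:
h(E, b) = b*(-4 + b)
m = 26611171/367 (m = 72510 + 1/367 = 26611171/367 ≈ 72510.)
p = 24922 (p = 346 + (16*(-4 + 16))*128 = 346 + (16*12)*128 = 346 + 192*128 = 346 + 24576 = 24922)
-(176954/(-148612) + p/m) = -(176954/(-148612) + 24922/(26611171/367)) = -(176954*(-1/148612) + 24922*(367/26611171)) = -(-88477/74306 + 538022/1565363) = -1*(-98520359419/116315863078) = 98520359419/116315863078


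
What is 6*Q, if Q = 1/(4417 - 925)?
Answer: 1/582 ≈ 0.0017182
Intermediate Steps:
Q = 1/3492 ≈ 0.00028637
6*Q = 6*(1/3492) = 1/582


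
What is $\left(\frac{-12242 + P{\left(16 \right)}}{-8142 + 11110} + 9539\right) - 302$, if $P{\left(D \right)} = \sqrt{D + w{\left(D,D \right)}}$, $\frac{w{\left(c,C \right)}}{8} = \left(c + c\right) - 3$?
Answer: $\frac{13701587}{1484} + \frac{\sqrt{62}}{1484} \approx 9232.9$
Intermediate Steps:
$w{\left(c,C \right)} = -24 + 16 c$ ($w{\left(c,C \right)} = 8 \left(\left(c + c\right) - 3\right) = 8 \left(2 c - 3\right) = 8 \left(-3 + 2 c\right) = -24 + 16 c$)
$P{\left(D \right)} = \sqrt{-24 + 17 D}$ ($P{\left(D \right)} = \sqrt{D + \left(-24 + 16 D\right)} = \sqrt{-24 + 17 D}$)
$\left(\frac{-12242 + P{\left(16 \right)}}{-8142 + 11110} + 9539\right) - 302 = \left(\frac{-12242 + \sqrt{-24 + 17 \cdot 16}}{-8142 + 11110} + 9539\right) - 302 = \left(\frac{-12242 + \sqrt{-24 + 272}}{2968} + 9539\right) - 302 = \left(\left(-12242 + \sqrt{248}\right) \frac{1}{2968} + 9539\right) - 302 = \left(\left(-12242 + 2 \sqrt{62}\right) \frac{1}{2968} + 9539\right) - 302 = \left(\left(- \frac{6121}{1484} + \frac{\sqrt{62}}{1484}\right) + 9539\right) - 302 = \left(\frac{14149755}{1484} + \frac{\sqrt{62}}{1484}\right) - 302 = \frac{13701587}{1484} + \frac{\sqrt{62}}{1484}$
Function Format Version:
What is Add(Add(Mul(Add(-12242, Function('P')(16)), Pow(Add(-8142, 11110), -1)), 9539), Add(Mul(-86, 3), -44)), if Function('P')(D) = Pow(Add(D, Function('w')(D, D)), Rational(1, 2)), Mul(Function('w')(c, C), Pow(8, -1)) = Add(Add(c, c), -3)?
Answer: Add(Rational(13701587, 1484), Mul(Rational(1, 1484), Pow(62, Rational(1, 2)))) ≈ 9232.9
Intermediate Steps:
Function('w')(c, C) = Add(-24, Mul(16, c)) (Function('w')(c, C) = Mul(8, Add(Add(c, c), -3)) = Mul(8, Add(Mul(2, c), -3)) = Mul(8, Add(-3, Mul(2, c))) = Add(-24, Mul(16, c)))
Function('P')(D) = Pow(Add(-24, Mul(17, D)), Rational(1, 2)) (Function('P')(D) = Pow(Add(D, Add(-24, Mul(16, D))), Rational(1, 2)) = Pow(Add(-24, Mul(17, D)), Rational(1, 2)))
Add(Add(Mul(Add(-12242, Function('P')(16)), Pow(Add(-8142, 11110), -1)), 9539), Add(Mul(-86, 3), -44)) = Add(Add(Mul(Add(-12242, Pow(Add(-24, Mul(17, 16)), Rational(1, 2))), Pow(Add(-8142, 11110), -1)), 9539), Add(Mul(-86, 3), -44)) = Add(Add(Mul(Add(-12242, Pow(Add(-24, 272), Rational(1, 2))), Pow(2968, -1)), 9539), Add(-258, -44)) = Add(Add(Mul(Add(-12242, Pow(248, Rational(1, 2))), Rational(1, 2968)), 9539), -302) = Add(Add(Mul(Add(-12242, Mul(2, Pow(62, Rational(1, 2)))), Rational(1, 2968)), 9539), -302) = Add(Add(Add(Rational(-6121, 1484), Mul(Rational(1, 1484), Pow(62, Rational(1, 2)))), 9539), -302) = Add(Add(Rational(14149755, 1484), Mul(Rational(1, 1484), Pow(62, Rational(1, 2)))), -302) = Add(Rational(13701587, 1484), Mul(Rational(1, 1484), Pow(62, Rational(1, 2))))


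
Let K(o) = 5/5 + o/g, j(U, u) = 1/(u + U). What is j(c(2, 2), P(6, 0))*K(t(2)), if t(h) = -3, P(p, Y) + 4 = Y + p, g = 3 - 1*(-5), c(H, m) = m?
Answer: 5/32 ≈ 0.15625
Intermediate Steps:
g = 8 (g = 3 + 5 = 8)
P(p, Y) = -4 + Y + p (P(p, Y) = -4 + (Y + p) = -4 + Y + p)
j(U, u) = 1/(U + u)
K(o) = 1 + o/8 (K(o) = 5/5 + o/8 = 5*(⅕) + o*(⅛) = 1 + o/8)
j(c(2, 2), P(6, 0))*K(t(2)) = (1 + (⅛)*(-3))/(2 + (-4 + 0 + 6)) = (1 - 3/8)/(2 + 2) = (5/8)/4 = (¼)*(5/8) = 5/32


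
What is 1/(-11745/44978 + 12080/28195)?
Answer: 253630942/42436793 ≈ 5.9767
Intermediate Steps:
1/(-11745/44978 + 12080/28195) = 1/(-11745*1/44978 + 12080*(1/28195)) = 1/(-11745/44978 + 2416/5639) = 1/(42436793/253630942) = 253630942/42436793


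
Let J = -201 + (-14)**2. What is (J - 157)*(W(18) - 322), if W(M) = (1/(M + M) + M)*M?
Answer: -405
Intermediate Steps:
W(M) = M*(M + 1/(2*M)) (W(M) = (1/(2*M) + M)*M = (M + 1/(2*M))*M = M*(M + 1/(2*M)))
J = -5 (J = -201 + 196 = -5)
(J - 157)*(W(18) - 322) = (-5 - 157)*((1/2 + 18**2) - 322) = -162*((1/2 + 324) - 322) = -162*(649/2 - 322) = -162*5/2 = -405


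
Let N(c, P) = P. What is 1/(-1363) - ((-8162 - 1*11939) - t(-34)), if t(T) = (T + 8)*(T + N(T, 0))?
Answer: 28602554/1363 ≈ 20985.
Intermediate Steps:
t(T) = T*(8 + T) (t(T) = (T + 8)*(T + 0) = (8 + T)*T = T*(8 + T))
1/(-1363) - ((-8162 - 1*11939) - t(-34)) = 1/(-1363) - ((-8162 - 1*11939) - (-34)*(8 - 34)) = -1/1363 - ((-8162 - 11939) - (-34)*(-26)) = -1/1363 - (-20101 - 1*884) = -1/1363 - (-20101 - 884) = -1/1363 - 1*(-20985) = -1/1363 + 20985 = 28602554/1363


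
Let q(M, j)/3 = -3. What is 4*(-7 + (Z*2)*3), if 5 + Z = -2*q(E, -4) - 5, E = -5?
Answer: 164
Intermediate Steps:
q(M, j) = -9 (q(M, j) = 3*(-3) = -9)
Z = 8 (Z = -5 + (-2*(-9) - 5) = -5 + (18 - 5) = -5 + 13 = 8)
4*(-7 + (Z*2)*3) = 4*(-7 + (8*2)*3) = 4*(-7 + 16*3) = 4*(-7 + 48) = 4*41 = 164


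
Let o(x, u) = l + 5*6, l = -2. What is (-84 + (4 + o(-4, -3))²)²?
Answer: 883600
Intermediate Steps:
o(x, u) = 28 (o(x, u) = -2 + 5*6 = -2 + 30 = 28)
(-84 + (4 + o(-4, -3))²)² = (-84 + (4 + 28)²)² = (-84 + 32²)² = (-84 + 1024)² = 940² = 883600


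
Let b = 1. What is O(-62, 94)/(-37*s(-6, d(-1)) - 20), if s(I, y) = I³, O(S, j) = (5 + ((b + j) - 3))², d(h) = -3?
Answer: 9409/7972 ≈ 1.1803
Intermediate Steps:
O(S, j) = (3 + j)² (O(S, j) = (5 + ((1 + j) - 3))² = (5 + (-2 + j))² = (3 + j)²)
O(-62, 94)/(-37*s(-6, d(-1)) - 20) = (3 + 94)²/(-37*(-6)³ - 20) = 97²/(-37*(-216) - 20) = 9409/(7992 - 20) = 9409/7972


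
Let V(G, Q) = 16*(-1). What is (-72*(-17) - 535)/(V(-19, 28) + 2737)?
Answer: 689/2721 ≈ 0.25322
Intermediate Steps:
V(G, Q) = -16
(-72*(-17) - 535)/(V(-19, 28) + 2737) = (-72*(-17) - 535)/(-16 + 2737) = (1224 - 535)/2721 = 689*(1/2721) = 689/2721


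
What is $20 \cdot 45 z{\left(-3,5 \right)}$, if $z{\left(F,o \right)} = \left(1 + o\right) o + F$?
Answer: $24300$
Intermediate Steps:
$z{\left(F,o \right)} = F + o \left(1 + o\right)$ ($z{\left(F,o \right)} = o \left(1 + o\right) + F = F + o \left(1 + o\right)$)
$20 \cdot 45 z{\left(-3,5 \right)} = 20 \cdot 45 \left(-3 + 5 + 5^{2}\right) = 900 \left(-3 + 5 + 25\right) = 900 \cdot 27 = 24300$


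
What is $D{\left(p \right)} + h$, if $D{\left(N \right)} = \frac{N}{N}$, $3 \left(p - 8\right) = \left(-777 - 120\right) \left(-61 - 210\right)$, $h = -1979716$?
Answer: $-1979715$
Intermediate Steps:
$p = 81037$ ($p = 8 + \frac{\left(-777 - 120\right) \left(-61 - 210\right)}{3} = 8 + \frac{\left(-897\right) \left(-271\right)}{3} = 8 + \frac{1}{3} \cdot 243087 = 8 + 81029 = 81037$)
$D{\left(N \right)} = 1$
$D{\left(p \right)} + h = 1 - 1979716 = -1979715$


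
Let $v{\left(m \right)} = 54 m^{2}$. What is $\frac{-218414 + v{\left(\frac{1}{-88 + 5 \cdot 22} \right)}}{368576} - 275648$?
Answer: $- \frac{24586584270177}{89195392} \approx -2.7565 \cdot 10^{5}$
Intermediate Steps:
$\frac{-218414 + v{\left(\frac{1}{-88 + 5 \cdot 22} \right)}}{368576} - 275648 = \frac{-218414 + 54 \left(\frac{1}{-88 + 5 \cdot 22}\right)^{2}}{368576} - 275648 = \left(-218414 + 54 \left(\frac{1}{-88 + 110}\right)^{2}\right) \frac{1}{368576} - 275648 = \left(-218414 + 54 \left(\frac{1}{22}\right)^{2}\right) \frac{1}{368576} - 275648 = \left(-218414 + \frac{54}{484}\right) \frac{1}{368576} - 275648 = \left(-218414 + 54 \cdot \frac{1}{484}\right) \frac{1}{368576} - 275648 = \left(-218414 + \frac{27}{242}\right) \frac{1}{368576} - 275648 = \left(- \frac{52856161}{242}\right) \frac{1}{368576} - 275648 = - \frac{52856161}{89195392} - 275648 = - \frac{24586584270177}{89195392}$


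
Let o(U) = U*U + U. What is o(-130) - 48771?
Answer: -32001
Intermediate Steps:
o(U) = U + U² (o(U) = U² + U = U + U²)
o(-130) - 48771 = -130*(1 - 130) - 48771 = -130*(-129) - 48771 = 16770 - 48771 = -32001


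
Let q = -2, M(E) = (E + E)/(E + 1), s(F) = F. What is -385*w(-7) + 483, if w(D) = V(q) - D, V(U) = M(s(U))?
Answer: -3752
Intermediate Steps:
M(E) = 2*E/(1 + E) (M(E) = (2*E)/(1 + E) = 2*E/(1 + E))
V(U) = 2*U/(1 + U)
w(D) = 4 - D (w(D) = 2*(-2)/(1 - 2) - D = 2*(-2)/(-1) - D = 2*(-2)*(-1) - D = 4 - D)
-385*w(-7) + 483 = -385*(4 - 1*(-7)) + 483 = -385*(4 + 7) + 483 = -385*11 + 483 = -4235 + 483 = -3752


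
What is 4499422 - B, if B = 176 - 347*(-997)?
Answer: 4153287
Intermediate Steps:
B = 346135 (B = 176 + 345959 = 346135)
4499422 - B = 4499422 - 1*346135 = 4499422 - 346135 = 4153287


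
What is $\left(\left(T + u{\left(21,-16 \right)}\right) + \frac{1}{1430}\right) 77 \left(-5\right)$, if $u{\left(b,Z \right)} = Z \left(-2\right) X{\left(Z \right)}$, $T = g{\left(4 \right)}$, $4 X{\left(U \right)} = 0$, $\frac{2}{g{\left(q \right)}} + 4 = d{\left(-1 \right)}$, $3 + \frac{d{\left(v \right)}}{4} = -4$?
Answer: $\frac{4949}{208} \approx 23.793$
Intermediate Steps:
$d{\left(v \right)} = -28$ ($d{\left(v \right)} = -12 + 4 \left(-4\right) = -12 - 16 = -28$)
$g{\left(q \right)} = - \frac{1}{16}$ ($g{\left(q \right)} = \frac{2}{-4 - 28} = \frac{2}{-32} = 2 \left(- \frac{1}{32}\right) = - \frac{1}{16}$)
$X{\left(U \right)} = 0$ ($X{\left(U \right)} = \frac{1}{4} \cdot 0 = 0$)
$T = - \frac{1}{16} \approx -0.0625$
$u{\left(b,Z \right)} = 0$ ($u{\left(b,Z \right)} = Z \left(-2\right) 0 = - 2 Z 0 = 0$)
$\left(\left(T + u{\left(21,-16 \right)}\right) + \frac{1}{1430}\right) 77 \left(-5\right) = \left(\left(- \frac{1}{16} + 0\right) + \frac{1}{1430}\right) 77 \left(-5\right) = \left(- \frac{1}{16} + \frac{1}{1430}\right) \left(-385\right) = \left(- \frac{707}{11440}\right) \left(-385\right) = \frac{4949}{208}$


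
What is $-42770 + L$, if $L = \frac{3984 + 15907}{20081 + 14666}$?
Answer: $- \frac{1486109299}{34747} \approx -42769.0$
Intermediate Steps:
$L = \frac{19891}{34747} \approx 0.57245$
$-42770 + L = -42770 + \frac{19891}{34747} = - \frac{1486109299}{34747}$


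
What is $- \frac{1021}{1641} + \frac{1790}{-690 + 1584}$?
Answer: $\frac{337436}{244509} \approx 1.3801$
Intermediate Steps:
$- \frac{1021}{1641} + \frac{1790}{-690 + 1584} = \left(-1021\right) \frac{1}{1641} + \frac{1790}{894} = - \frac{1021}{1641} + 1790 \cdot \frac{1}{894} = - \frac{1021}{1641} + \frac{895}{447} = \frac{337436}{244509}$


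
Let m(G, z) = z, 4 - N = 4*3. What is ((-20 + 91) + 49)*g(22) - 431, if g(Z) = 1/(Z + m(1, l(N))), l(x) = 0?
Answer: -4681/11 ≈ -425.55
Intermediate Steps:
N = -8 (N = 4 - 4*3 = 4 - 1*12 = 4 - 12 = -8)
g(Z) = 1/Z (g(Z) = 1/(Z + 0) = 1/Z)
((-20 + 91) + 49)*g(22) - 431 = ((-20 + 91) + 49)/22 - 431 = (71 + 49)*(1/22) - 431 = 120*(1/22) - 431 = 60/11 - 431 = -4681/11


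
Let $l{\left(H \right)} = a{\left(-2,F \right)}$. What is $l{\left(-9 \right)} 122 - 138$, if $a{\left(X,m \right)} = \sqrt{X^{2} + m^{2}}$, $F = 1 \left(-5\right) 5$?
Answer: $-138 + 122 \sqrt{629} \approx 2921.7$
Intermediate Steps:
$F = -25$ ($F = \left(-5\right) 5 = -25$)
$l{\left(H \right)} = \sqrt{629}$ ($l{\left(H \right)} = \sqrt{\left(-2\right)^{2} + \left(-25\right)^{2}} = \sqrt{4 + 625} = \sqrt{629}$)
$l{\left(-9 \right)} 122 - 138 = \sqrt{629} \cdot 122 - 138 = 122 \sqrt{629} - 138 = -138 + 122 \sqrt{629}$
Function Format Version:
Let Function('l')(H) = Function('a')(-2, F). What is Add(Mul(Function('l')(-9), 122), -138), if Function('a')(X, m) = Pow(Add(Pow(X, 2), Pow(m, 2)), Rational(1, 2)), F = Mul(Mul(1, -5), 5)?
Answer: Add(-138, Mul(122, Pow(629, Rational(1, 2)))) ≈ 2921.7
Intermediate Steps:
F = -25 (F = Mul(-5, 5) = -25)
Function('l')(H) = Pow(629, Rational(1, 2)) (Function('l')(H) = Pow(Add(Pow(-2, 2), Pow(-25, 2)), Rational(1, 2)) = Pow(Add(4, 625), Rational(1, 2)) = Pow(629, Rational(1, 2)))
Add(Mul(Function('l')(-9), 122), -138) = Add(Mul(Pow(629, Rational(1, 2)), 122), -138) = Add(Mul(122, Pow(629, Rational(1, 2))), -138) = Add(-138, Mul(122, Pow(629, Rational(1, 2))))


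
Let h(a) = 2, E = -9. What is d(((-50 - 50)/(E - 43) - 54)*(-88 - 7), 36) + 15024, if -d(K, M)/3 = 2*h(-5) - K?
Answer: 388101/13 ≈ 29854.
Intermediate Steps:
d(K, M) = -12 + 3*K (d(K, M) = -3*(2*2 - K) = -3*(4 - K) = -12 + 3*K)
d(((-50 - 50)/(E - 43) - 54)*(-88 - 7), 36) + 15024 = (-12 + 3*(((-50 - 50)/(-9 - 43) - 54)*(-88 - 7))) + 15024 = (-12 + 3*((-100/(-52) - 54)*(-95))) + 15024 = (-12 + 3*((-100*(-1/52) - 54)*(-95))) + 15024 = (-12 + 3*((25/13 - 54)*(-95))) + 15024 = (-12 + 3*(-677/13*(-95))) + 15024 = (-12 + 3*(64315/13)) + 15024 = (-12 + 192945/13) + 15024 = 192789/13 + 15024 = 388101/13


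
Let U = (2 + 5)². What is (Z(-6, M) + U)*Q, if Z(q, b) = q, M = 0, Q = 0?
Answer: 0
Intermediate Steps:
U = 49 (U = 7² = 49)
(Z(-6, M) + U)*Q = (-6 + 49)*0 = 43*0 = 0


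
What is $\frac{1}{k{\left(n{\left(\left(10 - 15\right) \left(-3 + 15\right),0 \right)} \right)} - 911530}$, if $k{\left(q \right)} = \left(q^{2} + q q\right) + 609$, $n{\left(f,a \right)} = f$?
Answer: $- \frac{1}{903721} \approx -1.1065 \cdot 10^{-6}$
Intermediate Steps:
$k{\left(q \right)} = 609 + 2 q^{2}$ ($k{\left(q \right)} = \left(q^{2} + q^{2}\right) + 609 = 2 q^{2} + 609 = 609 + 2 q^{2}$)
$\frac{1}{k{\left(n{\left(\left(10 - 15\right) \left(-3 + 15\right),0 \right)} \right)} - 911530} = \frac{1}{\left(609 + 2 \left(\left(10 - 15\right) \left(-3 + 15\right)\right)^{2}\right) - 911530} = \frac{1}{\left(609 + 2 \left(\left(-5\right) 12\right)^{2}\right) - 911530} = \frac{1}{\left(609 + 2 \left(-60\right)^{2}\right) - 911530} = \frac{1}{\left(609 + 2 \cdot 3600\right) - 911530} = \frac{1}{\left(609 + 7200\right) - 911530} = \frac{1}{7809 - 911530} = \frac{1}{-903721} = - \frac{1}{903721}$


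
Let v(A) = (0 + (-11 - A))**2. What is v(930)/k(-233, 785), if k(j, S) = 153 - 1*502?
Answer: -885481/349 ≈ -2537.2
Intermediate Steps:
k(j, S) = -349 (k(j, S) = 153 - 502 = -349)
v(A) = (-11 - A)**2
v(930)/k(-233, 785) = (11 + 930)**2/(-349) = 941**2*(-1/349) = 885481*(-1/349) = -885481/349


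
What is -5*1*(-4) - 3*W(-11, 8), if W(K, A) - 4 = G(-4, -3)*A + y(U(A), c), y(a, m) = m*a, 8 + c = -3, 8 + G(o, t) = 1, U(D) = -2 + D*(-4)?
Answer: -946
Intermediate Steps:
U(D) = -2 - 4*D
G(o, t) = -7 (G(o, t) = -8 + 1 = -7)
c = -11 (c = -8 - 3 = -11)
y(a, m) = a*m
W(K, A) = 26 + 37*A (W(K, A) = 4 + (-7*A + (-2 - 4*A)*(-11)) = 4 + (-7*A + (22 + 44*A)) = 4 + (22 + 37*A) = 26 + 37*A)
-5*1*(-4) - 3*W(-11, 8) = -5*1*(-4) - 3*(26 + 37*8) = -5*(-4) - 3*(26 + 296) = 20 - 3*322 = 20 - 966 = -946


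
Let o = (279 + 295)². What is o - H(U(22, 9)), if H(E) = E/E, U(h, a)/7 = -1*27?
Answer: 329475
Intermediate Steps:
o = 329476 (o = 574² = 329476)
U(h, a) = -189 (U(h, a) = 7*(-1*27) = 7*(-27) = -189)
H(E) = 1
o - H(U(22, 9)) = 329476 - 1*1 = 329476 - 1 = 329475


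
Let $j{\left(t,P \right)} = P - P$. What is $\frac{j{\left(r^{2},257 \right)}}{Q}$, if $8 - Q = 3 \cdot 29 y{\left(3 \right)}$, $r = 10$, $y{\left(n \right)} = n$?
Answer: $0$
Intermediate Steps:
$j{\left(t,P \right)} = 0$
$Q = -253$ ($Q = 8 - 3 \cdot 29 \cdot 3 = 8 - 87 \cdot 3 = 8 - 261 = -253$)
$\frac{j{\left(r^{2},257 \right)}}{Q} = \frac{0}{-253} = 0 \left(- \frac{1}{253}\right) = 0$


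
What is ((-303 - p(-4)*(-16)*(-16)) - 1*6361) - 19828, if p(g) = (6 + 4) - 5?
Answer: -27772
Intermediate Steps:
p(g) = 5 (p(g) = 10 - 5 = 5)
((-303 - p(-4)*(-16)*(-16)) - 1*6361) - 19828 = ((-303 - 5*(-16)*(-16)) - 1*6361) - 19828 = ((-303 - (-80)*(-16)) - 6361) - 19828 = ((-303 - 1*1280) - 6361) - 19828 = ((-303 - 1280) - 6361) - 19828 = (-1583 - 6361) - 19828 = -7944 - 19828 = -27772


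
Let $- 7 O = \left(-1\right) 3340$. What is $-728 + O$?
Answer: $- \frac{1756}{7} \approx -250.86$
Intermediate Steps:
$O = \frac{3340}{7}$ ($O = - \frac{\left(-1\right) 3340}{7} = \left(- \frac{1}{7}\right) \left(-3340\right) = \frac{3340}{7} \approx 477.14$)
$-728 + O = -728 + \frac{3340}{7} = - \frac{1756}{7}$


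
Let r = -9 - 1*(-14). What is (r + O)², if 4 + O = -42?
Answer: 1681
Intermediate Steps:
O = -46 (O = -4 - 42 = -46)
r = 5 (r = -9 + 14 = 5)
(r + O)² = (5 - 46)² = (-41)² = 1681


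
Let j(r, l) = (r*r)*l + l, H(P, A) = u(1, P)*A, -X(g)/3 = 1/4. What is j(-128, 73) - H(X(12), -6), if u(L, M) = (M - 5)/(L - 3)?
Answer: 4784489/4 ≈ 1.1961e+6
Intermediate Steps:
u(L, M) = (-5 + M)/(-3 + L)
X(g) = -3/4
H(P, A) = A*(5/2 - P/2) (H(P, A) = ((-5 + P)/(-3 + 1))*A = ((-5 + P)/(-2))*A = (-(-5 + P)/2)*A = (5/2 - P/2)*A = A*(5/2 - P/2))
j(r, l) = l + l*r**2 (j(r, l) = r**2*l + l = l*r**2 + l = l + l*r**2)
j(-128, 73) - H(X(12), -6) = 73*(1 + (-128)**2) - (-6)*(5 - 1*(-3/4))/2 = 73*(1 + 16384) - (-6)*(5 + 3/4)/2 = 73*16385 - (-6)*23/(2*4) = 1196105 - 1*(-69/4) = 1196105 + 69/4 = 4784489/4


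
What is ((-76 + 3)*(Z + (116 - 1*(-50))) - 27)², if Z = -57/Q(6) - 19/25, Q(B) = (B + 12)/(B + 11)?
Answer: 1498060946209/22500 ≈ 6.6580e+7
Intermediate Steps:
Q(B) = (12 + B)/(11 + B)
Z = -8189/150 (Z = -57*(11 + 6)/(12 + 6) - 19/25 = -57/(18/17) - 19*1/25 = -57/((1/17)*18) - 19/25 = -57/18/17 - 19/25 = -57*17/18 - 19/25 = -323/6 - 19/25 = -8189/150 ≈ -54.593)
((-76 + 3)*(Z + (116 - 1*(-50))) - 27)² = ((-76 + 3)*(-8189/150 + (116 - 1*(-50))) - 27)² = (-73*(-8189/150 + (116 + 50)) - 27)² = (-73*(-8189/150 + 166) - 27)² = (-73*16711/150 - 27)² = (-1219903/150 - 27)² = (-1223953/150)² = 1498060946209/22500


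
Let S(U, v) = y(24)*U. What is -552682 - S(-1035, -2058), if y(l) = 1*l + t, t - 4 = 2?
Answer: -521632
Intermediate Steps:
t = 6 (t = 4 + 2 = 6)
y(l) = 6 + l (y(l) = 1*l + 6 = l + 6 = 6 + l)
S(U, v) = 30*U (S(U, v) = (6 + 24)*U = 30*U)
-552682 - S(-1035, -2058) = -552682 - 30*(-1035) = -552682 - 1*(-31050) = -552682 + 31050 = -521632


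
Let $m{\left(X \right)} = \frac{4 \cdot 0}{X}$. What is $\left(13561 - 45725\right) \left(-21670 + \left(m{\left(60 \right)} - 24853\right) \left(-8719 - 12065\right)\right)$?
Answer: $-16613448409448$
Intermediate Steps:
$m{\left(X \right)} = 0$ ($m{\left(X \right)} = \frac{0}{X} = 0$)
$\left(13561 - 45725\right) \left(-21670 + \left(m{\left(60 \right)} - 24853\right) \left(-8719 - 12065\right)\right) = \left(13561 - 45725\right) \left(-21670 + \left(0 - 24853\right) \left(-8719 - 12065\right)\right) = - 32164 \left(-21670 - -516544752\right) = - 32164 \left(-21670 + 516544752\right) = \left(-32164\right) 516523082 = -16613448409448$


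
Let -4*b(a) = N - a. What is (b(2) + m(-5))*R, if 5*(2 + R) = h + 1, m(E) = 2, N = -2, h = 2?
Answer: -21/5 ≈ -4.2000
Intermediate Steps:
b(a) = ½ + a/4 (b(a) = -(-2 - a)/4 = ½ + a/4)
R = -7/5 (R = -2 + (2 + 1)/5 = -2 + (⅕)*3 = -2 + ⅗ = -7/5 ≈ -1.4000)
(b(2) + m(-5))*R = ((½ + (¼)*2) + 2)*(-7/5) = ((½ + ½) + 2)*(-7/5) = (1 + 2)*(-7/5) = 3*(-7/5) = -21/5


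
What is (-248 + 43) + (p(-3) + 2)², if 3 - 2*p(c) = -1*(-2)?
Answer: -795/4 ≈ -198.75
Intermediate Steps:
p(c) = ½ (p(c) = 3/2 - (-1)*(-2)/2 = 3/2 - ½*2 = 3/2 - 1 = ½)
(-248 + 43) + (p(-3) + 2)² = (-248 + 43) + (½ + 2)² = -205 + (5/2)² = -205 + 25/4 = -795/4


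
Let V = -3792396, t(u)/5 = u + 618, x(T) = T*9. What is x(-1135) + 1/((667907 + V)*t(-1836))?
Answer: -194372429772149/19028138010 ≈ -10215.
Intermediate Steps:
x(T) = 9*T
t(u) = 3090 + 5*u (t(u) = 5*(u + 618) = 5*(618 + u) = 3090 + 5*u)
x(-1135) + 1/((667907 + V)*t(-1836)) = 9*(-1135) + 1/((667907 - 3792396)*(3090 + 5*(-1836))) = -10215 + 1/((-3124489)*(3090 - 9180)) = -10215 - 1/3124489/(-6090) = -10215 - 1/3124489*(-1/6090) = -10215 + 1/19028138010 = -194372429772149/19028138010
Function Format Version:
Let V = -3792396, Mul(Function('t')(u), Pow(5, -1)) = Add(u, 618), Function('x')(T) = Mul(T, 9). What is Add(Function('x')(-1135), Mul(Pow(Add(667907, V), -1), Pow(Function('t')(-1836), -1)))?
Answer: Rational(-194372429772149, 19028138010) ≈ -10215.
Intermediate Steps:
Function('x')(T) = Mul(9, T)
Function('t')(u) = Add(3090, Mul(5, u)) (Function('t')(u) = Mul(5, Add(u, 618)) = Mul(5, Add(618, u)) = Add(3090, Mul(5, u)))
Add(Function('x')(-1135), Mul(Pow(Add(667907, V), -1), Pow(Function('t')(-1836), -1))) = Add(Mul(9, -1135), Mul(Pow(Add(667907, -3792396), -1), Pow(Add(3090, Mul(5, -1836)), -1))) = Add(-10215, Mul(Pow(-3124489, -1), Pow(Add(3090, -9180), -1))) = Add(-10215, Mul(Rational(-1, 3124489), Pow(-6090, -1))) = Add(-10215, Mul(Rational(-1, 3124489), Rational(-1, 6090))) = Add(-10215, Rational(1, 19028138010)) = Rational(-194372429772149, 19028138010)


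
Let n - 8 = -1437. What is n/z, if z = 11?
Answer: -1429/11 ≈ -129.91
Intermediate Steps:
n = -1429 (n = 8 - 1437 = -1429)
n/z = -1429/11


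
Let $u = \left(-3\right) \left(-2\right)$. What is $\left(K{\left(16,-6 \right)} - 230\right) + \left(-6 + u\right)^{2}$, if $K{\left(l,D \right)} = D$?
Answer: $-236$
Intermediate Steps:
$u = 6$
$\left(K{\left(16,-6 \right)} - 230\right) + \left(-6 + u\right)^{2} = \left(-6 - 230\right) + \left(-6 + 6\right)^{2} = -236 + 0^{2} = -236 + 0 = -236$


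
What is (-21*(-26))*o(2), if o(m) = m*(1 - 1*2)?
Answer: -1092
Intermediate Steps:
o(m) = -m (o(m) = m*(1 - 2) = m*(-1) = -m)
(-21*(-26))*o(2) = (-21*(-26))*(-1*2) = 546*(-2) = -1092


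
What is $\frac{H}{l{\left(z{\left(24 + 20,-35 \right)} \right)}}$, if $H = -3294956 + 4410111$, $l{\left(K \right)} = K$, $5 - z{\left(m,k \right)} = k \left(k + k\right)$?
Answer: $- \frac{223031}{489} \approx -456.1$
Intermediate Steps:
$z{\left(m,k \right)} = 5 - 2 k^{2}$ ($z{\left(m,k \right)} = 5 - k \left(k + k\right) = 5 - k 2 k = 5 - 2 k^{2}$)
$H = 1115155$
$\frac{H}{l{\left(z{\left(24 + 20,-35 \right)} \right)}} = \frac{1115155}{5 - 2 \left(-35\right)^{2}} = \frac{1115155}{5 - 2450} = \frac{1115155}{-2445} = 1115155 \left(- \frac{1}{2445}\right) = - \frac{223031}{489}$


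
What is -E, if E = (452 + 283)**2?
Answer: -540225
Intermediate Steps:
E = 540225 (E = 735**2 = 540225)
-E = -1*540225 = -540225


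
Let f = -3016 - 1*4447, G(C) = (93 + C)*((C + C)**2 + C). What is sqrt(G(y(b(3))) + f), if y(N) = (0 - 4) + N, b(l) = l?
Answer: I*sqrt(7187) ≈ 84.776*I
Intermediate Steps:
y(N) = -4 + N
G(C) = (93 + C)*(C + 4*C**2) (G(C) = (93 + C)*((2*C)**2 + C) = (93 + C)*(4*C**2 + C) = (93 + C)*(C + 4*C**2))
f = -7463 (f = -3016 - 4447 = -7463)
sqrt(G(y(b(3))) + f) = sqrt((-4 + 3)*(93 + 4*(-4 + 3)**2 + 373*(-4 + 3)) - 7463) = sqrt(-(93 + 4*(-1)**2 + 373*(-1)) - 7463) = sqrt(-(93 + 4*1 - 373) - 7463) = sqrt(-(93 + 4 - 373) - 7463) = sqrt(-1*(-276) - 7463) = sqrt(276 - 7463) = sqrt(-7187) = I*sqrt(7187)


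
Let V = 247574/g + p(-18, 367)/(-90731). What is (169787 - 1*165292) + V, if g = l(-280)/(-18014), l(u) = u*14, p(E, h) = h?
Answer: 101560162669519/88916380 ≈ 1.1422e+6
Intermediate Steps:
l(u) = 14*u
g = 1960/9007 (g = (14*(-280))/(-18014) = -3920*(-1/18014) = 1960/9007 ≈ 0.21761)
V = 101160483541419/88916380 (V = 247574/(1960/9007) + 367/(-90731) = 247574*(9007/1960) + 367*(-1/90731) = 1114949509/980 - 367/90731 = 101160483541419/88916380 ≈ 1.1377e+6)
(169787 - 1*165292) + V = (169787 - 1*165292) + 101160483541419/88916380 = (169787 - 165292) + 101160483541419/88916380 = 4495 + 101160483541419/88916380 = 101560162669519/88916380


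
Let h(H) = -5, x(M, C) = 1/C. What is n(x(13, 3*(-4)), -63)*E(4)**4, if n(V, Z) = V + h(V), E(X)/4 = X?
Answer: -999424/3 ≈ -3.3314e+5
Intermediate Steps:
E(X) = 4*X
n(V, Z) = -5 + V (n(V, Z) = V - 5 = -5 + V)
n(x(13, 3*(-4)), -63)*E(4)**4 = (-5 + 1/(3*(-4)))*(4*4)**4 = (-5 + 1/(-12))*16**4 = (-5 - 1/12)*65536 = -61/12*65536 = -999424/3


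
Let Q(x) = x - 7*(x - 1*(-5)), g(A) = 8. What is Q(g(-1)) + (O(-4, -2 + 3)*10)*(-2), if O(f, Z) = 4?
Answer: -163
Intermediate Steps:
Q(x) = -35 - 6*x (Q(x) = x - 7*(x + 5) = x - 7*(5 + x) = x + (-35 - 7*x) = -35 - 6*x)
Q(g(-1)) + (O(-4, -2 + 3)*10)*(-2) = (-35 - 6*8) + (4*10)*(-2) = (-35 - 48) + 40*(-2) = -83 - 80 = -163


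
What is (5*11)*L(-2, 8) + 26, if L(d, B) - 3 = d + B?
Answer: 521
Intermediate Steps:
L(d, B) = 3 + B + d (L(d, B) = 3 + (d + B) = 3 + (B + d) = 3 + B + d)
(5*11)*L(-2, 8) + 26 = (5*11)*(3 + 8 - 2) + 26 = 55*9 + 26 = 495 + 26 = 521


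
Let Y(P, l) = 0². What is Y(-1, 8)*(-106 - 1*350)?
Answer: 0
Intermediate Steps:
Y(P, l) = 0
Y(-1, 8)*(-106 - 1*350) = 0*(-106 - 1*350) = 0*(-106 - 350) = 0*(-456) = 0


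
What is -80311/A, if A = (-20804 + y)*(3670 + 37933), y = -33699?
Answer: 80311/2267488309 ≈ 3.5418e-5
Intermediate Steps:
A = -2267488309 (A = (-20804 - 33699)*(3670 + 37933) = -54503*41603 = -2267488309)
-80311/A = -80311/(-2267488309) = -80311*(-1/2267488309) = 80311/2267488309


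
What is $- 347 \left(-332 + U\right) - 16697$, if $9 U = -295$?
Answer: $\frac{988928}{9} \approx 1.0988 \cdot 10^{5}$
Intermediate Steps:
$U = - \frac{295}{9}$ ($U = \frac{1}{9} \left(-295\right) = - \frac{295}{9} \approx -32.778$)
$- 347 \left(-332 + U\right) - 16697 = - 347 \left(-332 - \frac{295}{9}\right) - 16697 = \left(-347\right) \left(- \frac{3283}{9}\right) - 16697 = \frac{1139201}{9} - 16697 = \frac{988928}{9}$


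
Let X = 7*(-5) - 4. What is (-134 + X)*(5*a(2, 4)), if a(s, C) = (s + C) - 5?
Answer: -865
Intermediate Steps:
X = -39 (X = -35 - 4 = -39)
a(s, C) = -5 + C + s (a(s, C) = (C + s) - 5 = -5 + C + s)
(-134 + X)*(5*a(2, 4)) = (-134 - 39)*(5*(-5 + 4 + 2)) = -865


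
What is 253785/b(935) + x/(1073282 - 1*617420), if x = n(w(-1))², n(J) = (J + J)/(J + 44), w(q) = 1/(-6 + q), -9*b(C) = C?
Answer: -892125424183043/365198569923 ≈ -2442.9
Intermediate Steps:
b(C) = -C/9
n(J) = 2*J/(44 + J) (n(J) = (2*J)/(44 + J) = 2*J/(44 + J))
x = 4/94249 (x = (2/((-6 - 1)*(44 + 1/(-6 - 1))))² = (2/(-7*(44 + 1/(-7))))² = (2*(-⅐)/(44 - ⅐))² = (2*(-⅐)/(307/7))² = (2*(-⅐)*(7/307))² = (-2/307)² = 4/94249 ≈ 4.2441e-5)
253785/b(935) + x/(1073282 - 1*617420) = 253785/((-⅑*935)) + 4/(94249*(1073282 - 1*617420)) = 253785/(-935/9) + 4/(94249*(1073282 - 617420)) = 253785*(-9/935) + (4/94249)/455862 = -456813/187 + (4/94249)*(1/455862) = -456813/187 + 2/21482268819 = -892125424183043/365198569923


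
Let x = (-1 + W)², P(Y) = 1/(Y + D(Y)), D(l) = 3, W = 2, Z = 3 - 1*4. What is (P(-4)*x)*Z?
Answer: 1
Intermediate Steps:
Z = -1 (Z = 3 - 4 = -1)
P(Y) = 1/(3 + Y) (P(Y) = 1/(Y + 3) = 1/(3 + Y))
x = 1 (x = (-1 + 2)² = 1² = 1)
(P(-4)*x)*Z = (1/(3 - 4))*(-1) = (1/(-1))*(-1) = -1*1*(-1) = -1*(-1) = 1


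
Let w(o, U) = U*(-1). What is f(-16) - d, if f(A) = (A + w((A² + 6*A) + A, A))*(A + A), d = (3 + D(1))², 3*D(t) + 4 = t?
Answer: -4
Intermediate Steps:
D(t) = -4/3 + t/3
w(o, U) = -U
d = 4 (d = (3 + (-4/3 + (⅓)*1))² = (3 + (-4/3 + ⅓))² = (3 - 1)² = 2² = 4)
f(A) = 0 (f(A) = (A - A)*(A + A) = 0*(2*A) = 0)
f(-16) - d = 0 - 1*4 = 0 - 4 = -4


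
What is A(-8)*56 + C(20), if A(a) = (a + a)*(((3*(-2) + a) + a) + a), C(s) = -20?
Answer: 26860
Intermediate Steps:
A(a) = 2*a*(-6 + 3*a) (A(a) = (2*a)*(((-6 + a) + a) + a) = (2*a)*((-6 + 2*a) + a) = (2*a)*(-6 + 3*a) = 2*a*(-6 + 3*a))
A(-8)*56 + C(20) = (6*(-8)*(-2 - 8))*56 - 20 = (6*(-8)*(-10))*56 - 20 = 480*56 - 20 = 26880 - 20 = 26860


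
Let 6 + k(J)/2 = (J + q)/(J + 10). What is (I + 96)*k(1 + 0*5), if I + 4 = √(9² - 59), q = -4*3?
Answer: -1288 - 14*√22 ≈ -1353.7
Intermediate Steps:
q = -12
I = -4 + √22 (I = -4 + √(9² - 59) = -4 + √(81 - 59) = -4 + √22 ≈ 0.69042)
k(J) = -12 + 2*(-12 + J)/(10 + J) (k(J) = -12 + 2*((J - 12)/(J + 10)) = -12 + 2*((-12 + J)/(10 + J)) = -12 + 2*(-12 + J)/(10 + J))
(I + 96)*k(1 + 0*5) = ((-4 + √22) + 96)*(2*(-72 - 5*(1 + 0*5))/(10 + (1 + 0*5))) = (92 + √22)*(2*(-72 - 5*(1 + 0))/(10 + (1 + 0))) = (92 + √22)*(2*(-72 - 5*1)/(10 + 1)) = (92 + √22)*(2*(-72 - 5)/11) = (92 + √22)*(2*(1/11)*(-77)) = (92 + √22)*(-14) = -1288 - 14*√22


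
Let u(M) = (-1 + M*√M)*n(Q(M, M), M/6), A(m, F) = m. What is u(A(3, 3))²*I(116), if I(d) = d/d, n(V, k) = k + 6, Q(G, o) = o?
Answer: 1183 - 507*√3/2 ≈ 743.92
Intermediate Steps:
n(V, k) = 6 + k
I(d) = 1
u(M) = (-1 + M^(3/2))*(6 + M/6) (u(M) = (-1 + M*√M)*(6 + M/6) = (-1 + M^(3/2))*(6 + M*(⅙)) = (-1 + M^(3/2))*(6 + M/6))
u(A(3, 3))²*I(116) = ((-1 + 3^(3/2))*(36 + 3)/6)²*1 = ((⅙)*(-1 + 3*√3)*39)²*1 = (-13/2 + 39*√3/2)²*1 = (-13/2 + 39*√3/2)²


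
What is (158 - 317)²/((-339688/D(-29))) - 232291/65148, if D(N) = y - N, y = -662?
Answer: 240912176249/5532498456 ≈ 43.545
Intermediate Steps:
D(N) = -662 - N
(158 - 317)²/((-339688/D(-29))) - 232291/65148 = (158 - 317)²/((-339688/(-662 - 1*(-29)))) - 232291/65148 = (-159)²/((-339688/(-662 + 29))) - 232291*1/65148 = 25281/((-339688/(-633))) - 232291/65148 = 25281/((-339688*(-1/633))) - 232291/65148 = 25281/(339688/633) - 232291/65148 = 25281*(633/339688) - 232291/65148 = 16002873/339688 - 232291/65148 = 240912176249/5532498456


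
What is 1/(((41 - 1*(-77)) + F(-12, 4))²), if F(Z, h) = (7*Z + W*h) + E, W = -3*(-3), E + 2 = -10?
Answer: 1/3364 ≈ 0.00029727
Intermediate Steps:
E = -12 (E = -2 - 10 = -12)
W = 9
F(Z, h) = -12 + 7*Z + 9*h (F(Z, h) = (7*Z + 9*h) - 12 = -12 + 7*Z + 9*h)
1/(((41 - 1*(-77)) + F(-12, 4))²) = 1/(((41 - 1*(-77)) + (-12 + 7*(-12) + 9*4))²) = 1/(((41 + 77) + (-12 - 84 + 36))²) = 1/((118 - 60)²) = 1/(58²) = 1/3364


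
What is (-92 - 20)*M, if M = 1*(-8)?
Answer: 896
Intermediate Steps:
M = -8
(-92 - 20)*M = (-92 - 20)*(-8) = -112*(-8) = 896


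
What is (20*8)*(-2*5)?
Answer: -1600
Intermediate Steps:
(20*8)*(-2*5) = 160*(-10) = -1600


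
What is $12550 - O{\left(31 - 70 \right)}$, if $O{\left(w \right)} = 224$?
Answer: $12326$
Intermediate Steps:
$12550 - O{\left(31 - 70 \right)} = 12550 - 224 = 12326$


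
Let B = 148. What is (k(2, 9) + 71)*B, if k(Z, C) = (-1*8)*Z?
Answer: 8140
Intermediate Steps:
k(Z, C) = -8*Z
(k(2, 9) + 71)*B = (-8*2 + 71)*148 = (-16 + 71)*148 = 55*148 = 8140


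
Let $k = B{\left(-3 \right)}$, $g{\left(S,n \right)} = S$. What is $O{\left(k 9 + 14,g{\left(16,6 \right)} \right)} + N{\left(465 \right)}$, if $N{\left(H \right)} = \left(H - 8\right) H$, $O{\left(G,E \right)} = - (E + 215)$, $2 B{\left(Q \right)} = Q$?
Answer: $212274$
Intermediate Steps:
$B{\left(Q \right)} = \frac{Q}{2}$
$k = - \frac{3}{2}$ ($k = \frac{1}{2} \left(-3\right) = - \frac{3}{2} \approx -1.5$)
$O{\left(G,E \right)} = -215 - E$ ($O{\left(G,E \right)} = - (215 + E) = -215 - E$)
$N{\left(H \right)} = H \left(-8 + H\right)$ ($N{\left(H \right)} = \left(H - 8\right) H = \left(-8 + H\right) H = H \left(-8 + H\right)$)
$O{\left(k 9 + 14,g{\left(16,6 \right)} \right)} + N{\left(465 \right)} = \left(-215 - 16\right) + 465 \left(-8 + 465\right) = \left(-215 - 16\right) + 465 \cdot 457 = -231 + 212505 = 212274$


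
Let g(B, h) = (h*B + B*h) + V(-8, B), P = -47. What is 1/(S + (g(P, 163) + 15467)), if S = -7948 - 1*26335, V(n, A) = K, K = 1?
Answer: -1/34137 ≈ -2.9294e-5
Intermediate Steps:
V(n, A) = 1
S = -34283 (S = -7948 - 26335 = -34283)
g(B, h) = 1 + 2*B*h (g(B, h) = (h*B + B*h) + 1 = (B*h + B*h) + 1 = 2*B*h + 1 = 1 + 2*B*h)
1/(S + (g(P, 163) + 15467)) = 1/(-34283 + ((1 + 2*(-47)*163) + 15467)) = 1/(-34283 + ((1 - 15322) + 15467)) = 1/(-34283 + (-15321 + 15467)) = 1/(-34283 + 146) = 1/(-34137) = -1/34137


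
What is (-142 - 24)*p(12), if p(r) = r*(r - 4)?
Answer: -15936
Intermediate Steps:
p(r) = r*(-4 + r)
(-142 - 24)*p(12) = (-142 - 24)*(12*(-4 + 12)) = -1992*8 = -166*96 = -15936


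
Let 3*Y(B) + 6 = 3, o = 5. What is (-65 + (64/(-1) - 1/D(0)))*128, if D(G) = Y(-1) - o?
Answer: -49472/3 ≈ -16491.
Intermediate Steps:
Y(B) = -1 (Y(B) = -2 + (⅓)*3 = -2 + 1 = -1)
D(G) = -6 (D(G) = -1 - 1*5 = -1 - 5 = -6)
(-65 + (64/(-1) - 1/D(0)))*128 = (-65 + (64/(-1) - 1/(-6)))*128 = (-65 + (64*(-1) - 1*(-⅙)))*128 = (-65 + (-64 + ⅙))*128 = (-65 - 383/6)*128 = -773/6*128 = -49472/3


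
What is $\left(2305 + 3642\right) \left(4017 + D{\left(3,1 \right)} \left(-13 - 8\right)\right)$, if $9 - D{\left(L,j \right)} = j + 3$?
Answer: $23264664$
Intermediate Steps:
$D{\left(L,j \right)} = 6 - j$ ($D{\left(L,j \right)} = 9 - \left(j + 3\right) = 9 - \left(3 + j\right) = 6 - j$)
$\left(2305 + 3642\right) \left(4017 + D{\left(3,1 \right)} \left(-13 - 8\right)\right) = \left(2305 + 3642\right) \left(4017 + \left(6 - 1\right) \left(-13 - 8\right)\right) = 5947 \left(4017 + \left(6 - 1\right) \left(-21\right)\right) = 5947 \left(4017 + 5 \left(-21\right)\right) = 5947 \left(4017 - 105\right) = 5947 \cdot 3912 = 23264664$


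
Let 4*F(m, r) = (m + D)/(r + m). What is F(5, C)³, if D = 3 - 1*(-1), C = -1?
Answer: 729/4096 ≈ 0.17798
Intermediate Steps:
D = 4 (D = 3 + 1 = 4)
F(m, r) = (4 + m)/(4*(m + r)) (F(m, r) = ((m + 4)/(r + m))/4 = ((4 + m)/(m + r))/4 = (4 + m)/(4*(m + r)))
F(5, C)³ = ((1 + (¼)*5)/(5 - 1))³ = ((1 + 5/4)/4)³ = ((¼)*(9/4))³ = (9/16)³ = 729/4096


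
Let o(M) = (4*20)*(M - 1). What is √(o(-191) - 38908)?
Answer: 2*I*√13567 ≈ 232.95*I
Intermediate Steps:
o(M) = -80 + 80*M (o(M) = 80*(-1 + M) = -80 + 80*M)
√(o(-191) - 38908) = √((-80 + 80*(-191)) - 38908) = √((-80 - 15280) - 38908) = √(-15360 - 38908) = √(-54268) = 2*I*√13567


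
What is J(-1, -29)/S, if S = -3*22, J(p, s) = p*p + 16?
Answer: -17/66 ≈ -0.25758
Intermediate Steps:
J(p, s) = 16 + p**2 (J(p, s) = p**2 + 16 = 16 + p**2)
S = -66
J(-1, -29)/S = (16 + (-1)**2)/(-66) = (16 + 1)*(-1/66) = 17*(-1/66) = -17/66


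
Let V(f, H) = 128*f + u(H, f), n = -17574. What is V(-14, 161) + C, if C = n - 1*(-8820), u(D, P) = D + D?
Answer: -10224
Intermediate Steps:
u(D, P) = 2*D
V(f, H) = 2*H + 128*f (V(f, H) = 128*f + 2*H = 2*H + 128*f)
C = -8754 (C = -17574 - 1*(-8820) = -17574 + 8820 = -8754)
V(-14, 161) + C = (2*161 + 128*(-14)) - 8754 = (322 - 1792) - 8754 = -1470 - 8754 = -10224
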